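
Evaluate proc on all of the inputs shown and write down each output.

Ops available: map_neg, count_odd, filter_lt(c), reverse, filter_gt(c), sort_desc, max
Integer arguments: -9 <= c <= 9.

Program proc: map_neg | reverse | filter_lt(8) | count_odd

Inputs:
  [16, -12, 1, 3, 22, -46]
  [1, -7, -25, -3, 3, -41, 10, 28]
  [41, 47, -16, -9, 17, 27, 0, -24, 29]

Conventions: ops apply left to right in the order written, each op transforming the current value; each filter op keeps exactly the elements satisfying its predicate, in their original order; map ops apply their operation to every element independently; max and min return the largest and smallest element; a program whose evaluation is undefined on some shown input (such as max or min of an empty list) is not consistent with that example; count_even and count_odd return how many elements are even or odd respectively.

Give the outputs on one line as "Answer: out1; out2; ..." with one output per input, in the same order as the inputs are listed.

Execution, op by op:
  [16, -12, 1, 3, 22, -46] -> [-16, 12, -1, -3, -22, 46] -> [46, -22, -3, -1, 12, -16] -> [-22, -3, -1, -16] -> 2
  [1, -7, -25, -3, 3, -41, 10, 28] -> [-1, 7, 25, 3, -3, 41, -10, -28] -> [-28, -10, 41, -3, 3, 25, 7, -1] -> [-28, -10, -3, 3, 7, -1] -> 4
  [41, 47, -16, -9, 17, 27, 0, -24, 29] -> [-41, -47, 16, 9, -17, -27, 0, 24, -29] -> [-29, 24, 0, -27, -17, 9, 16, -47, -41] -> [-29, 0, -27, -17, -47, -41] -> 5

2; 4; 5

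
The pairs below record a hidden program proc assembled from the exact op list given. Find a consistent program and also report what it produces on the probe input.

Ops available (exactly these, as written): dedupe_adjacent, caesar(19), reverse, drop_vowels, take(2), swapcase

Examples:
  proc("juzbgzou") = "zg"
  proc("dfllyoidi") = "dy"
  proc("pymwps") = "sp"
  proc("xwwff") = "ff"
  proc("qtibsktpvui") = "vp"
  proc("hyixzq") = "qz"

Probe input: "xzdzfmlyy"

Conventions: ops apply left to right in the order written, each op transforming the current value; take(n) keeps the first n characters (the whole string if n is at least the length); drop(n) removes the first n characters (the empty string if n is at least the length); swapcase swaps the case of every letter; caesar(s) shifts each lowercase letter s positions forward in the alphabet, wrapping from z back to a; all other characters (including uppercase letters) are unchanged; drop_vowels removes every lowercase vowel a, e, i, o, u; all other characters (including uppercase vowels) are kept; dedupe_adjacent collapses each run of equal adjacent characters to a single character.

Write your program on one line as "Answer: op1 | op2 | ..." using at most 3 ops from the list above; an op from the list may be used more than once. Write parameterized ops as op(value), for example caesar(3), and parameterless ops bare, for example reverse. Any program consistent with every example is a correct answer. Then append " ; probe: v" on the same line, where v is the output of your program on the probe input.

drop_vowels | reverse | take(2) ; probe: "yy"

Check, running the answer program on each example:
  "juzbgzou" -> "jzbgz" -> "zgbzj" -> "zg"
  "dfllyoidi" -> "dfllyd" -> "dyllfd" -> "dy"
  "pymwps" -> "pymwps" -> "spwmyp" -> "sp"
  "xwwff" -> "xwwff" -> "ffwwx" -> "ff"
  "qtibsktpvui" -> "qtbsktpv" -> "vptksbtq" -> "vp"
  "hyixzq" -> "hyxzq" -> "qzxyh" -> "qz"
  probe: "xzdzfmlyy" -> "xzdzfmlyy" -> "yylmfzdzx" -> "yy"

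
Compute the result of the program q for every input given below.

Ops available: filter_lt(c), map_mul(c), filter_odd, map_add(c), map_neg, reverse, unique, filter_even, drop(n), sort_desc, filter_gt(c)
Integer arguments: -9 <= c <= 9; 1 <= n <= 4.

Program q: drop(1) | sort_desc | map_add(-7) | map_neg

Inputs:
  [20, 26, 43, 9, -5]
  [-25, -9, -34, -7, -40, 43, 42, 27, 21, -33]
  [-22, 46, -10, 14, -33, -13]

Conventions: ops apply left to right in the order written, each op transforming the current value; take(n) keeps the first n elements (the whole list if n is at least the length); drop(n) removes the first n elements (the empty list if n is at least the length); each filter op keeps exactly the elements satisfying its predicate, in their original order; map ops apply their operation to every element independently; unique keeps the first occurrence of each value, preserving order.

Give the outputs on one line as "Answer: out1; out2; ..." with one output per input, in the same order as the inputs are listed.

[-36, -19, -2, 12]; [-36, -35, -20, -14, 14, 16, 40, 41, 47]; [-39, -7, 17, 20, 40]

Execution, op by op:
  [20, 26, 43, 9, -5] -> [26, 43, 9, -5] -> [43, 26, 9, -5] -> [36, 19, 2, -12] -> [-36, -19, -2, 12]
  [-25, -9, -34, -7, -40, 43, 42, 27, 21, -33] -> [-9, -34, -7, -40, 43, 42, 27, 21, -33] -> [43, 42, 27, 21, -7, -9, -33, -34, -40] -> [36, 35, 20, 14, -14, -16, -40, -41, -47] -> [-36, -35, -20, -14, 14, 16, 40, 41, 47]
  [-22, 46, -10, 14, -33, -13] -> [46, -10, 14, -33, -13] -> [46, 14, -10, -13, -33] -> [39, 7, -17, -20, -40] -> [-39, -7, 17, 20, 40]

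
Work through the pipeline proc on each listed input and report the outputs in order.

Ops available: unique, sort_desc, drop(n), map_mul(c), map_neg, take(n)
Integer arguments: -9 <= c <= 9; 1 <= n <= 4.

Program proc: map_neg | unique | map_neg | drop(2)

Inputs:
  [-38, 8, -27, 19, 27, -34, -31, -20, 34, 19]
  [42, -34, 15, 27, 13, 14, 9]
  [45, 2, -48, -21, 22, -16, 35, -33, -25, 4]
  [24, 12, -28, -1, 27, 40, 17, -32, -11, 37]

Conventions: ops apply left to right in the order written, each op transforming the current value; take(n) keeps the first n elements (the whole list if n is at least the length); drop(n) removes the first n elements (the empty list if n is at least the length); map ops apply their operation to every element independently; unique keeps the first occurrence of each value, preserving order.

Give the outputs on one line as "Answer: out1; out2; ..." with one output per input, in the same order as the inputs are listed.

Execution, op by op:
  [-38, 8, -27, 19, 27, -34, -31, -20, 34, 19] -> [38, -8, 27, -19, -27, 34, 31, 20, -34, -19] -> [38, -8, 27, -19, -27, 34, 31, 20, -34] -> [-38, 8, -27, 19, 27, -34, -31, -20, 34] -> [-27, 19, 27, -34, -31, -20, 34]
  [42, -34, 15, 27, 13, 14, 9] -> [-42, 34, -15, -27, -13, -14, -9] -> [-42, 34, -15, -27, -13, -14, -9] -> [42, -34, 15, 27, 13, 14, 9] -> [15, 27, 13, 14, 9]
  [45, 2, -48, -21, 22, -16, 35, -33, -25, 4] -> [-45, -2, 48, 21, -22, 16, -35, 33, 25, -4] -> [-45, -2, 48, 21, -22, 16, -35, 33, 25, -4] -> [45, 2, -48, -21, 22, -16, 35, -33, -25, 4] -> [-48, -21, 22, -16, 35, -33, -25, 4]
  [24, 12, -28, -1, 27, 40, 17, -32, -11, 37] -> [-24, -12, 28, 1, -27, -40, -17, 32, 11, -37] -> [-24, -12, 28, 1, -27, -40, -17, 32, 11, -37] -> [24, 12, -28, -1, 27, 40, 17, -32, -11, 37] -> [-28, -1, 27, 40, 17, -32, -11, 37]

[-27, 19, 27, -34, -31, -20, 34]; [15, 27, 13, 14, 9]; [-48, -21, 22, -16, 35, -33, -25, 4]; [-28, -1, 27, 40, 17, -32, -11, 37]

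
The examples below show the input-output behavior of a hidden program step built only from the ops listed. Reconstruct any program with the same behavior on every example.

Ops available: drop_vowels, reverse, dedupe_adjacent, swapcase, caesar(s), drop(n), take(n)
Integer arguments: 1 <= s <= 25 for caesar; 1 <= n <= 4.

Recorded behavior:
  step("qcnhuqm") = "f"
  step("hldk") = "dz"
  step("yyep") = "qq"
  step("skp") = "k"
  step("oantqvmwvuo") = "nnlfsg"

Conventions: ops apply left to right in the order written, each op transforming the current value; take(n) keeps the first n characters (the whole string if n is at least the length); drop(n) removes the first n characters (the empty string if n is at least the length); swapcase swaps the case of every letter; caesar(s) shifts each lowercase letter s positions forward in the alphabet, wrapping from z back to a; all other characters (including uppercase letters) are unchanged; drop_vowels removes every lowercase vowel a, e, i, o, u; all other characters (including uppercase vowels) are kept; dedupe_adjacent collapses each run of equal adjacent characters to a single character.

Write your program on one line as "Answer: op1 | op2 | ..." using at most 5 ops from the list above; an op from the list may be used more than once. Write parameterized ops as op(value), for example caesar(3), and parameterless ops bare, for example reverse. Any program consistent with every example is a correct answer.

reverse | caesar(18) | drop_vowels | drop(1) | drop(1)

Check, running the answer program on each example:
  "qcnhuqm" -> "mquhncq" -> "eimzfui" -> "mzf" -> "zf" -> "f"
  "hldk" -> "kdlh" -> "cvdz" -> "cvdz" -> "vdz" -> "dz"
  "yyep" -> "peyy" -> "hwqq" -> "hwqq" -> "wqq" -> "qq"
  "skp" -> "pks" -> "hck" -> "hck" -> "ck" -> "k"
  "oantqvmwvuo" -> "ouvwmvqtnao" -> "gmnoenilfsg" -> "gmnnlfsg" -> "mnnlfsg" -> "nnlfsg"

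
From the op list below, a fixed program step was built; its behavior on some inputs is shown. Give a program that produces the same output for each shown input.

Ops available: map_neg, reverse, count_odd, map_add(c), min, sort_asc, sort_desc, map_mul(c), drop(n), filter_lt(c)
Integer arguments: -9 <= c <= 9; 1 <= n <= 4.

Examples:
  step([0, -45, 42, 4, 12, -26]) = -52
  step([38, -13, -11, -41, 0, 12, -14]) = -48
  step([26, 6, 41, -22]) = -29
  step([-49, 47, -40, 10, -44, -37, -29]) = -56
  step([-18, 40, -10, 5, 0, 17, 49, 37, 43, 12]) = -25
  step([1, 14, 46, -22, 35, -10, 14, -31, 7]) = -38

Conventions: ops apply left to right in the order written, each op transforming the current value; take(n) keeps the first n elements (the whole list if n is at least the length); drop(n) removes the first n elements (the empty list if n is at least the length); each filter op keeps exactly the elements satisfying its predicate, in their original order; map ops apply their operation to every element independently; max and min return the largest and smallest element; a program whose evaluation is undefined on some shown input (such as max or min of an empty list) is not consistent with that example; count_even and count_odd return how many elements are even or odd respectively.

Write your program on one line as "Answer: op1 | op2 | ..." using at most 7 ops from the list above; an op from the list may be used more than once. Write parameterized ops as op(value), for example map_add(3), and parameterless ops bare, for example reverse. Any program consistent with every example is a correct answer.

reverse | sort_asc | filter_lt(9) | map_add(-7) | sort_desc | min

Check, running the answer program on each example:
  [0, -45, 42, 4, 12, -26] -> [-26, 12, 4, 42, -45, 0] -> [-45, -26, 0, 4, 12, 42] -> [-45, -26, 0, 4] -> [-52, -33, -7, -3] -> [-3, -7, -33, -52] -> -52
  [38, -13, -11, -41, 0, 12, -14] -> [-14, 12, 0, -41, -11, -13, 38] -> [-41, -14, -13, -11, 0, 12, 38] -> [-41, -14, -13, -11, 0] -> [-48, -21, -20, -18, -7] -> [-7, -18, -20, -21, -48] -> -48
  [26, 6, 41, -22] -> [-22, 41, 6, 26] -> [-22, 6, 26, 41] -> [-22, 6] -> [-29, -1] -> [-1, -29] -> -29
  [-49, 47, -40, 10, -44, -37, -29] -> [-29, -37, -44, 10, -40, 47, -49] -> [-49, -44, -40, -37, -29, 10, 47] -> [-49, -44, -40, -37, -29] -> [-56, -51, -47, -44, -36] -> [-36, -44, -47, -51, -56] -> -56
  [-18, 40, -10, 5, 0, 17, 49, 37, 43, 12] -> [12, 43, 37, 49, 17, 0, 5, -10, 40, -18] -> [-18, -10, 0, 5, 12, 17, 37, 40, 43, 49] -> [-18, -10, 0, 5] -> [-25, -17, -7, -2] -> [-2, -7, -17, -25] -> -25
  [1, 14, 46, -22, 35, -10, 14, -31, 7] -> [7, -31, 14, -10, 35, -22, 46, 14, 1] -> [-31, -22, -10, 1, 7, 14, 14, 35, 46] -> [-31, -22, -10, 1, 7] -> [-38, -29, -17, -6, 0] -> [0, -6, -17, -29, -38] -> -38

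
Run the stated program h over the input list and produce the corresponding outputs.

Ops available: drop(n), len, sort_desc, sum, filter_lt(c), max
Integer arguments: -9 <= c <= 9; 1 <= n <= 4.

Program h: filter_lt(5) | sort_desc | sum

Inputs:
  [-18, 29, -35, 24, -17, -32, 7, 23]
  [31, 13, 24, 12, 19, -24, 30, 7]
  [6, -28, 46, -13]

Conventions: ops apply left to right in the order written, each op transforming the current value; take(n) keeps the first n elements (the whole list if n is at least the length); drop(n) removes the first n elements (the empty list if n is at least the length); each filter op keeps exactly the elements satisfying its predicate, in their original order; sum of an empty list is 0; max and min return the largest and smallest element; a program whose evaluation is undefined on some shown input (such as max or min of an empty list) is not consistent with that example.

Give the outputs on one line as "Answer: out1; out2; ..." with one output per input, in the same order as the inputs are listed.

Execution, op by op:
  [-18, 29, -35, 24, -17, -32, 7, 23] -> [-18, -35, -17, -32] -> [-17, -18, -32, -35] -> -102
  [31, 13, 24, 12, 19, -24, 30, 7] -> [-24] -> [-24] -> -24
  [6, -28, 46, -13] -> [-28, -13] -> [-13, -28] -> -41

-102; -24; -41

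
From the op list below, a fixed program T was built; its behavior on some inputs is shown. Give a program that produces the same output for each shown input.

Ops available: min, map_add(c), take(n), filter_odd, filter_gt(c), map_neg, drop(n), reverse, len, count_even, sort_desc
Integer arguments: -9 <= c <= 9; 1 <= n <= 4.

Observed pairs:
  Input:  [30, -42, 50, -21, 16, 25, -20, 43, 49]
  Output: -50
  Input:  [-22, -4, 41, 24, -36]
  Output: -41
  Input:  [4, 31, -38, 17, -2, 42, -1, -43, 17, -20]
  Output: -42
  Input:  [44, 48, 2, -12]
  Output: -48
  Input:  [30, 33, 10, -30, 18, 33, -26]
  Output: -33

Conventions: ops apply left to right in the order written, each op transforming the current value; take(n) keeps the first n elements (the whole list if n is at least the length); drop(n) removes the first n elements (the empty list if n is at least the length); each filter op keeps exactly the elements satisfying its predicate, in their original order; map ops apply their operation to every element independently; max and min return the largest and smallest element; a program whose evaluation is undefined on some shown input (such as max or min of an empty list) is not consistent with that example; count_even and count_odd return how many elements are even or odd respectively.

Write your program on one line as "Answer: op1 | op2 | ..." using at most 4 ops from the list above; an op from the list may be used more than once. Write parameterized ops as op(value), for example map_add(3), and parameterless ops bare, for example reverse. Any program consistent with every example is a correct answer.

sort_desc | map_neg | sort_desc | min

Check, running the answer program on each example:
  [30, -42, 50, -21, 16, 25, -20, 43, 49] -> [50, 49, 43, 30, 25, 16, -20, -21, -42] -> [-50, -49, -43, -30, -25, -16, 20, 21, 42] -> [42, 21, 20, -16, -25, -30, -43, -49, -50] -> -50
  [-22, -4, 41, 24, -36] -> [41, 24, -4, -22, -36] -> [-41, -24, 4, 22, 36] -> [36, 22, 4, -24, -41] -> -41
  [4, 31, -38, 17, -2, 42, -1, -43, 17, -20] -> [42, 31, 17, 17, 4, -1, -2, -20, -38, -43] -> [-42, -31, -17, -17, -4, 1, 2, 20, 38, 43] -> [43, 38, 20, 2, 1, -4, -17, -17, -31, -42] -> -42
  [44, 48, 2, -12] -> [48, 44, 2, -12] -> [-48, -44, -2, 12] -> [12, -2, -44, -48] -> -48
  [30, 33, 10, -30, 18, 33, -26] -> [33, 33, 30, 18, 10, -26, -30] -> [-33, -33, -30, -18, -10, 26, 30] -> [30, 26, -10, -18, -30, -33, -33] -> -33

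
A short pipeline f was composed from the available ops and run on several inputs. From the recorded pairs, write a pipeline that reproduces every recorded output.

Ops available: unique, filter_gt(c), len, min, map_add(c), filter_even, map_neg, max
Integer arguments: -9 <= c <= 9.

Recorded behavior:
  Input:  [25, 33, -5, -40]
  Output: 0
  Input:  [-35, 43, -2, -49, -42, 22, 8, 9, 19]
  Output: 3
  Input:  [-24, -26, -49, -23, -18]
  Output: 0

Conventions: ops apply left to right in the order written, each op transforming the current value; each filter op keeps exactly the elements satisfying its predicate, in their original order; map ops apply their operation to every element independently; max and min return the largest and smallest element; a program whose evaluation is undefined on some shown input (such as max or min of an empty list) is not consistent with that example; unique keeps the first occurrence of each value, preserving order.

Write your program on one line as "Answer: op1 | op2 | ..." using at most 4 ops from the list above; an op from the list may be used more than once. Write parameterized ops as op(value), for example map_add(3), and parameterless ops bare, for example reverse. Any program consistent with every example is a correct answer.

filter_gt(-9) | filter_even | len

Check, running the answer program on each example:
  [25, 33, -5, -40] -> [25, 33, -5] -> [] -> 0
  [-35, 43, -2, -49, -42, 22, 8, 9, 19] -> [43, -2, 22, 8, 9, 19] -> [-2, 22, 8] -> 3
  [-24, -26, -49, -23, -18] -> [] -> [] -> 0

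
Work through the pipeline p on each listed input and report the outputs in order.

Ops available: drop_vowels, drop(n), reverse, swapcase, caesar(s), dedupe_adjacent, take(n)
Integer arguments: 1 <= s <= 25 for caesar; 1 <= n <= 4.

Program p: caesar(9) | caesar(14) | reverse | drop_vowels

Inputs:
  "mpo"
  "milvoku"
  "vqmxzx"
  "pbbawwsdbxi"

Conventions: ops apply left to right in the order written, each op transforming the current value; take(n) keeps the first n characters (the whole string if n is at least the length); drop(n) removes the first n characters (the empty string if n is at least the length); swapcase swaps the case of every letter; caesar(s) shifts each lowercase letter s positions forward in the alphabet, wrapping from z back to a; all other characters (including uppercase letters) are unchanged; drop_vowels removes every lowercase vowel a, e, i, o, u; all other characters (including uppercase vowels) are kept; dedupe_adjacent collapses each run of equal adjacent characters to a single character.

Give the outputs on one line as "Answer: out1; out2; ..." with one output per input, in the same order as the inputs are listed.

"lmj"; "rhlsfj"; "wjns"; "fypttxyym"

Execution, op by op:
  "mpo" -> "vyx" -> "jml" -> "lmj" -> "lmj"
  "milvoku" -> "vruextd" -> "jfislhr" -> "rhlsifj" -> "rhlsfj"
  "vqmxzx" -> "ezvgig" -> "snjuwu" -> "uwujns" -> "wjns"
  "pbbawwsdbxi" -> "ykkjffbmkgr" -> "myyxttpayuf" -> "fuyapttxyym" -> "fypttxyym"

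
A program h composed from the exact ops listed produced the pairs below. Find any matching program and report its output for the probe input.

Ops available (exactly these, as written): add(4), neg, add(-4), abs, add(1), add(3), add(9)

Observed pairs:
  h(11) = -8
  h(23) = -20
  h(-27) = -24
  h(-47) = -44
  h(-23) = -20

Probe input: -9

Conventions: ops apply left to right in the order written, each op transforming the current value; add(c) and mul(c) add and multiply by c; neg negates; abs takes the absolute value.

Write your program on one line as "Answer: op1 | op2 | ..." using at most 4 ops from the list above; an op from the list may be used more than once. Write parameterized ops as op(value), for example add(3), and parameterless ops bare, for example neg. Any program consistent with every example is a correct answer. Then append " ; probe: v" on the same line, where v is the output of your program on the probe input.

abs | neg | add(3) ; probe: -6

Check, running the answer program on each example:
  11 -> 11 -> -11 -> -8
  23 -> 23 -> -23 -> -20
  -27 -> 27 -> -27 -> -24
  -47 -> 47 -> -47 -> -44
  -23 -> 23 -> -23 -> -20
  probe: -9 -> 9 -> -9 -> -6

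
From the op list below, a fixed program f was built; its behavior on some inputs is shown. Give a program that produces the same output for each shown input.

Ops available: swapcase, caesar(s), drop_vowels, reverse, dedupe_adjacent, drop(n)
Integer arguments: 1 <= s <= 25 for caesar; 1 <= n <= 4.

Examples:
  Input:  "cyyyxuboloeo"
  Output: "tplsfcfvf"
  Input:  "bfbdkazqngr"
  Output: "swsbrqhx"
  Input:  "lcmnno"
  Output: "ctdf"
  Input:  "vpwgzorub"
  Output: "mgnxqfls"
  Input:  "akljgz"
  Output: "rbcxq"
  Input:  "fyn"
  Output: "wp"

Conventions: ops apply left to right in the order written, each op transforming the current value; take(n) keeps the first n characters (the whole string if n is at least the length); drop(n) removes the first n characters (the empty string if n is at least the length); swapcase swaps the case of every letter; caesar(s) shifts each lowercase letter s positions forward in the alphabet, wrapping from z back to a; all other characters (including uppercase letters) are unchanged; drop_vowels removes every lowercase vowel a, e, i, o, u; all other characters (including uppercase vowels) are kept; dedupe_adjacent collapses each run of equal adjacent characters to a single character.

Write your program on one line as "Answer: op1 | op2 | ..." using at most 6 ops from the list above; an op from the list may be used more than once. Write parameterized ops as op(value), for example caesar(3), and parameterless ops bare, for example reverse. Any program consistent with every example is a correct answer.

caesar(17) | dedupe_adjacent | reverse | drop_vowels | reverse

Check, running the answer program on each example:
  "cyyyxuboloeo" -> "tpppolsfcfvf" -> "tpolsfcfvf" -> "fvfcfslopt" -> "fvfcfslpt" -> "tplsfcfvf"
  "bfbdkazqngr" -> "swsubrqhexi" -> "swsubrqhexi" -> "ixehqrbusws" -> "xhqrbsws" -> "swsbrqhx"
  "lcmnno" -> "ctdeef" -> "ctdef" -> "fedtc" -> "fdtc" -> "ctdf"
  "vpwgzorub" -> "mgnxqfils" -> "mgnxqfils" -> "slifqxngm" -> "slfqxngm" -> "mgnxqfls"
  "akljgz" -> "rbcaxq" -> "rbcaxq" -> "qxacbr" -> "qxcbr" -> "rbcxq"
  "fyn" -> "wpe" -> "wpe" -> "epw" -> "pw" -> "wp"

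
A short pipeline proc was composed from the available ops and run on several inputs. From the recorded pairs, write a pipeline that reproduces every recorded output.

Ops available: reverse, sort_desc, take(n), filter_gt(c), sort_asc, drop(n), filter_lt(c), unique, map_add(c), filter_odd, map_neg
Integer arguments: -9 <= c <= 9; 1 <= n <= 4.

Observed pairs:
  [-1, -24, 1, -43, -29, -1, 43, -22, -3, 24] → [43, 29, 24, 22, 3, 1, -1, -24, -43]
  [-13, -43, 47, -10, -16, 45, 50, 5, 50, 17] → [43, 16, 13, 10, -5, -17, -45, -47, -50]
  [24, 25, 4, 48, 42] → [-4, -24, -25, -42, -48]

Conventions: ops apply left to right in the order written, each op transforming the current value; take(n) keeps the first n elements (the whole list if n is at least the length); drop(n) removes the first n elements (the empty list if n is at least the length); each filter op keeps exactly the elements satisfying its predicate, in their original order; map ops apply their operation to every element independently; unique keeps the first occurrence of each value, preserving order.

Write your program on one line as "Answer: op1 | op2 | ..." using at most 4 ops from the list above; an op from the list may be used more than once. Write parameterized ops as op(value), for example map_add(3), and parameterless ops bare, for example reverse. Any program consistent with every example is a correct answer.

map_neg | sort_asc | reverse | unique

Check, running the answer program on each example:
  [-1, -24, 1, -43, -29, -1, 43, -22, -3, 24] -> [1, 24, -1, 43, 29, 1, -43, 22, 3, -24] -> [-43, -24, -1, 1, 1, 3, 22, 24, 29, 43] -> [43, 29, 24, 22, 3, 1, 1, -1, -24, -43] -> [43, 29, 24, 22, 3, 1, -1, -24, -43]
  [-13, -43, 47, -10, -16, 45, 50, 5, 50, 17] -> [13, 43, -47, 10, 16, -45, -50, -5, -50, -17] -> [-50, -50, -47, -45, -17, -5, 10, 13, 16, 43] -> [43, 16, 13, 10, -5, -17, -45, -47, -50, -50] -> [43, 16, 13, 10, -5, -17, -45, -47, -50]
  [24, 25, 4, 48, 42] -> [-24, -25, -4, -48, -42] -> [-48, -42, -25, -24, -4] -> [-4, -24, -25, -42, -48] -> [-4, -24, -25, -42, -48]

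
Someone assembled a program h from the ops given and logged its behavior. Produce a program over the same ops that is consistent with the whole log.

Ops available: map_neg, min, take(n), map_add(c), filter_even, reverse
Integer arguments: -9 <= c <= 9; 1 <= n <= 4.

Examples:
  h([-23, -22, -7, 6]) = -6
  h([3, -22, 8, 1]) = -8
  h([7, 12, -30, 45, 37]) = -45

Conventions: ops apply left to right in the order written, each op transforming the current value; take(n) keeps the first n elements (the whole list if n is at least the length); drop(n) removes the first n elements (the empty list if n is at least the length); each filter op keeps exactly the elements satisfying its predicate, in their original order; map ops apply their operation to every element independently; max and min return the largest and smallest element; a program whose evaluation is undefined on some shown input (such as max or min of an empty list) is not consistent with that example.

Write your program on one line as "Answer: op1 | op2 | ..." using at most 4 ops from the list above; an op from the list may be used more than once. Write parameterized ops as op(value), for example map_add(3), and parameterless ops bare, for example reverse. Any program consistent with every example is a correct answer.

reverse | map_neg | min

Check, running the answer program on each example:
  [-23, -22, -7, 6] -> [6, -7, -22, -23] -> [-6, 7, 22, 23] -> -6
  [3, -22, 8, 1] -> [1, 8, -22, 3] -> [-1, -8, 22, -3] -> -8
  [7, 12, -30, 45, 37] -> [37, 45, -30, 12, 7] -> [-37, -45, 30, -12, -7] -> -45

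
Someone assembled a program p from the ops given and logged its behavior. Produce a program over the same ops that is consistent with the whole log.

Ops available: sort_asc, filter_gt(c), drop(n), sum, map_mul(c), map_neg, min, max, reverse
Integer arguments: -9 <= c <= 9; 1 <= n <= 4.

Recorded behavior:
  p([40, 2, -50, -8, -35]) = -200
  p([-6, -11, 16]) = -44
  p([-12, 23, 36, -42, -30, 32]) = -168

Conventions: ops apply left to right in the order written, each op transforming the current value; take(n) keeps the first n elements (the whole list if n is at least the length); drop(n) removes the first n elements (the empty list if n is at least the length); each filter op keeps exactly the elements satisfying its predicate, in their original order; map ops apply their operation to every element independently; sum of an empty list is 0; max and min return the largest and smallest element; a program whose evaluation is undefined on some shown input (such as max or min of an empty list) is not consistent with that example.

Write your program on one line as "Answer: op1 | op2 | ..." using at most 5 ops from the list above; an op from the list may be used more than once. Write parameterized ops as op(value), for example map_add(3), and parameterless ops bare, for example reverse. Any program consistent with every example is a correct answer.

map_mul(-4) | reverse | sort_asc | map_neg | min

Check, running the answer program on each example:
  [40, 2, -50, -8, -35] -> [-160, -8, 200, 32, 140] -> [140, 32, 200, -8, -160] -> [-160, -8, 32, 140, 200] -> [160, 8, -32, -140, -200] -> -200
  [-6, -11, 16] -> [24, 44, -64] -> [-64, 44, 24] -> [-64, 24, 44] -> [64, -24, -44] -> -44
  [-12, 23, 36, -42, -30, 32] -> [48, -92, -144, 168, 120, -128] -> [-128, 120, 168, -144, -92, 48] -> [-144, -128, -92, 48, 120, 168] -> [144, 128, 92, -48, -120, -168] -> -168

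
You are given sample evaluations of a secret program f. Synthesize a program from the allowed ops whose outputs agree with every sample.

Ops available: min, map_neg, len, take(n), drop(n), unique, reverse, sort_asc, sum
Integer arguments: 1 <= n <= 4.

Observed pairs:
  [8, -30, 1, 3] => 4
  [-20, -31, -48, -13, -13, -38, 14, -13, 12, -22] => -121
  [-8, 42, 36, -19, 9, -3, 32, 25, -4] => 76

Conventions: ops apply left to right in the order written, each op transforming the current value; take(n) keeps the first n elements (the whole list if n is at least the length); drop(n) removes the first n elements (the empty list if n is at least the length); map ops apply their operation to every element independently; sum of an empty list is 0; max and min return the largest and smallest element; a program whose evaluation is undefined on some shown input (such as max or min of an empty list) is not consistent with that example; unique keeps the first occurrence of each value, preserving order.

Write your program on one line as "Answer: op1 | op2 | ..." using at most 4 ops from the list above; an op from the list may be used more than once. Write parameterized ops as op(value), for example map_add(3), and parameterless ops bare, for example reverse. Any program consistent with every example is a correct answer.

drop(2) | sort_asc | sum

Check, running the answer program on each example:
  [8, -30, 1, 3] -> [1, 3] -> [1, 3] -> 4
  [-20, -31, -48, -13, -13, -38, 14, -13, 12, -22] -> [-48, -13, -13, -38, 14, -13, 12, -22] -> [-48, -38, -22, -13, -13, -13, 12, 14] -> -121
  [-8, 42, 36, -19, 9, -3, 32, 25, -4] -> [36, -19, 9, -3, 32, 25, -4] -> [-19, -4, -3, 9, 25, 32, 36] -> 76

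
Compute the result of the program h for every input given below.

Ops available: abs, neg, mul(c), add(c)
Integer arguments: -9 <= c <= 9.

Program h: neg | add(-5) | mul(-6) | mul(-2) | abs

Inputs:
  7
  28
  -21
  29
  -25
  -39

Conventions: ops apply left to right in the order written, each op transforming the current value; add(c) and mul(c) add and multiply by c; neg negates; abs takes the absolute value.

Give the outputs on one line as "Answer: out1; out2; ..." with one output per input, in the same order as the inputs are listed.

144; 396; 192; 408; 240; 408

Execution, op by op:
  7 -> -7 -> -12 -> 72 -> -144 -> 144
  28 -> -28 -> -33 -> 198 -> -396 -> 396
  -21 -> 21 -> 16 -> -96 -> 192 -> 192
  29 -> -29 -> -34 -> 204 -> -408 -> 408
  -25 -> 25 -> 20 -> -120 -> 240 -> 240
  -39 -> 39 -> 34 -> -204 -> 408 -> 408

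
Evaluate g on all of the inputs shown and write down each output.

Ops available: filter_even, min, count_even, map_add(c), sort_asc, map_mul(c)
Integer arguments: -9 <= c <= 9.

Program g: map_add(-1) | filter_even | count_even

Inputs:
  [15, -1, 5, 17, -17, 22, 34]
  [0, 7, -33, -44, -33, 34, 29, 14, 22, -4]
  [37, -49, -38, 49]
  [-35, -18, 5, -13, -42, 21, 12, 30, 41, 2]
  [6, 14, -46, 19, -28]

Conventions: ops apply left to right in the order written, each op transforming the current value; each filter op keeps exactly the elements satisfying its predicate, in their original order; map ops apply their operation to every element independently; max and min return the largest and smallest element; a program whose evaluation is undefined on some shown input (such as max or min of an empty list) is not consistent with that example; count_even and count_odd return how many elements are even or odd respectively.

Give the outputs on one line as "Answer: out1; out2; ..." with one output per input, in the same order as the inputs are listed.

Execution, op by op:
  [15, -1, 5, 17, -17, 22, 34] -> [14, -2, 4, 16, -18, 21, 33] -> [14, -2, 4, 16, -18] -> 5
  [0, 7, -33, -44, -33, 34, 29, 14, 22, -4] -> [-1, 6, -34, -45, -34, 33, 28, 13, 21, -5] -> [6, -34, -34, 28] -> 4
  [37, -49, -38, 49] -> [36, -50, -39, 48] -> [36, -50, 48] -> 3
  [-35, -18, 5, -13, -42, 21, 12, 30, 41, 2] -> [-36, -19, 4, -14, -43, 20, 11, 29, 40, 1] -> [-36, 4, -14, 20, 40] -> 5
  [6, 14, -46, 19, -28] -> [5, 13, -47, 18, -29] -> [18] -> 1

5; 4; 3; 5; 1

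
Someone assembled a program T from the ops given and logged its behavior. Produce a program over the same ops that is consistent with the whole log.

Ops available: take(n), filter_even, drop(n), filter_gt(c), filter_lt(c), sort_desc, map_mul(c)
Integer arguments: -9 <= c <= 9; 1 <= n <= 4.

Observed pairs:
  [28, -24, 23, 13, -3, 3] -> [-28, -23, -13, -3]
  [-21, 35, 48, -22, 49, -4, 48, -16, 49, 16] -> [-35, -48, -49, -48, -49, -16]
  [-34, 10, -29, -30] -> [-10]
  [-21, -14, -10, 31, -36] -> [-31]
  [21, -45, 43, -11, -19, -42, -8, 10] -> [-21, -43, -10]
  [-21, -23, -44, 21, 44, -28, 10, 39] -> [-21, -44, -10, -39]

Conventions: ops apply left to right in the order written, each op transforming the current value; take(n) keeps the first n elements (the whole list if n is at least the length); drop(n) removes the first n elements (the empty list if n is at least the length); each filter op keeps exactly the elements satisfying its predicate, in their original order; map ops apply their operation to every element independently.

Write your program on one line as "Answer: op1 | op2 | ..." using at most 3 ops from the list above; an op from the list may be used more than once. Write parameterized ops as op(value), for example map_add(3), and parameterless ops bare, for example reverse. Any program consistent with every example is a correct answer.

map_mul(-1) | filter_lt(0)

Check, running the answer program on each example:
  [28, -24, 23, 13, -3, 3] -> [-28, 24, -23, -13, 3, -3] -> [-28, -23, -13, -3]
  [-21, 35, 48, -22, 49, -4, 48, -16, 49, 16] -> [21, -35, -48, 22, -49, 4, -48, 16, -49, -16] -> [-35, -48, -49, -48, -49, -16]
  [-34, 10, -29, -30] -> [34, -10, 29, 30] -> [-10]
  [-21, -14, -10, 31, -36] -> [21, 14, 10, -31, 36] -> [-31]
  [21, -45, 43, -11, -19, -42, -8, 10] -> [-21, 45, -43, 11, 19, 42, 8, -10] -> [-21, -43, -10]
  [-21, -23, -44, 21, 44, -28, 10, 39] -> [21, 23, 44, -21, -44, 28, -10, -39] -> [-21, -44, -10, -39]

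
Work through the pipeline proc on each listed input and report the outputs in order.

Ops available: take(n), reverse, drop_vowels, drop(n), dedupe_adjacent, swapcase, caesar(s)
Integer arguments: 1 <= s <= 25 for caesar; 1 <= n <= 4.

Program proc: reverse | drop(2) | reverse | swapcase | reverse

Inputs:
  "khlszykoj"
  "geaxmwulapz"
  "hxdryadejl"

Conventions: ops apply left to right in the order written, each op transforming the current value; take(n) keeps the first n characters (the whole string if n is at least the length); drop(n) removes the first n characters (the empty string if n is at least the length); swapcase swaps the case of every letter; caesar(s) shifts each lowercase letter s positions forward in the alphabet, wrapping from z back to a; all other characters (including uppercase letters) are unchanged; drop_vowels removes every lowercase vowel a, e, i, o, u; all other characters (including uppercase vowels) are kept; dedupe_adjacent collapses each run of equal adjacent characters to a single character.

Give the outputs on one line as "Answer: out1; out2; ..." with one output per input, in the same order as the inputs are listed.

Execution, op by op:
  "khlszykoj" -> "jokyzslhk" -> "kyzslhk" -> "khlszyk" -> "KHLSZYK" -> "KYZSLHK"
  "geaxmwulapz" -> "zpaluwmxaeg" -> "aluwmxaeg" -> "geaxmwula" -> "GEAXMWULA" -> "ALUWMXAEG"
  "hxdryadejl" -> "ljedayrdxh" -> "edayrdxh" -> "hxdryade" -> "HXDRYADE" -> "EDAYRDXH"

"KYZSLHK"; "ALUWMXAEG"; "EDAYRDXH"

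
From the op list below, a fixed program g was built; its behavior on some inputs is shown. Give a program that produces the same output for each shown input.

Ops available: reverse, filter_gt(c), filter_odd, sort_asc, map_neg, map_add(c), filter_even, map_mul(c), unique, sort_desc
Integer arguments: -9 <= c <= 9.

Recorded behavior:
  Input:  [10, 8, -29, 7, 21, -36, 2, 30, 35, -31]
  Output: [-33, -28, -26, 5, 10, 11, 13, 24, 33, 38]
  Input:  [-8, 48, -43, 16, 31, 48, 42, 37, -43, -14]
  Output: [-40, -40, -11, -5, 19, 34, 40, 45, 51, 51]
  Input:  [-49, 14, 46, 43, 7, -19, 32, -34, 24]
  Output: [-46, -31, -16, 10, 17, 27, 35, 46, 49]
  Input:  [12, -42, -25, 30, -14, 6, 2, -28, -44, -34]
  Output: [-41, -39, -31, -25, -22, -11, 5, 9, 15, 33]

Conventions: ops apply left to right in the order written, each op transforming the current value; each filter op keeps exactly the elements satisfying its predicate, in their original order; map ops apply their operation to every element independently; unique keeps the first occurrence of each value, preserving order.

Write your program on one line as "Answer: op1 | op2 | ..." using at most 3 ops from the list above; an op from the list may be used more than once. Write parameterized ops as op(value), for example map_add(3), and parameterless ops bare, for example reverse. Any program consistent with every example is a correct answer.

map_add(3) | reverse | sort_asc

Check, running the answer program on each example:
  [10, 8, -29, 7, 21, -36, 2, 30, 35, -31] -> [13, 11, -26, 10, 24, -33, 5, 33, 38, -28] -> [-28, 38, 33, 5, -33, 24, 10, -26, 11, 13] -> [-33, -28, -26, 5, 10, 11, 13, 24, 33, 38]
  [-8, 48, -43, 16, 31, 48, 42, 37, -43, -14] -> [-5, 51, -40, 19, 34, 51, 45, 40, -40, -11] -> [-11, -40, 40, 45, 51, 34, 19, -40, 51, -5] -> [-40, -40, -11, -5, 19, 34, 40, 45, 51, 51]
  [-49, 14, 46, 43, 7, -19, 32, -34, 24] -> [-46, 17, 49, 46, 10, -16, 35, -31, 27] -> [27, -31, 35, -16, 10, 46, 49, 17, -46] -> [-46, -31, -16, 10, 17, 27, 35, 46, 49]
  [12, -42, -25, 30, -14, 6, 2, -28, -44, -34] -> [15, -39, -22, 33, -11, 9, 5, -25, -41, -31] -> [-31, -41, -25, 5, 9, -11, 33, -22, -39, 15] -> [-41, -39, -31, -25, -22, -11, 5, 9, 15, 33]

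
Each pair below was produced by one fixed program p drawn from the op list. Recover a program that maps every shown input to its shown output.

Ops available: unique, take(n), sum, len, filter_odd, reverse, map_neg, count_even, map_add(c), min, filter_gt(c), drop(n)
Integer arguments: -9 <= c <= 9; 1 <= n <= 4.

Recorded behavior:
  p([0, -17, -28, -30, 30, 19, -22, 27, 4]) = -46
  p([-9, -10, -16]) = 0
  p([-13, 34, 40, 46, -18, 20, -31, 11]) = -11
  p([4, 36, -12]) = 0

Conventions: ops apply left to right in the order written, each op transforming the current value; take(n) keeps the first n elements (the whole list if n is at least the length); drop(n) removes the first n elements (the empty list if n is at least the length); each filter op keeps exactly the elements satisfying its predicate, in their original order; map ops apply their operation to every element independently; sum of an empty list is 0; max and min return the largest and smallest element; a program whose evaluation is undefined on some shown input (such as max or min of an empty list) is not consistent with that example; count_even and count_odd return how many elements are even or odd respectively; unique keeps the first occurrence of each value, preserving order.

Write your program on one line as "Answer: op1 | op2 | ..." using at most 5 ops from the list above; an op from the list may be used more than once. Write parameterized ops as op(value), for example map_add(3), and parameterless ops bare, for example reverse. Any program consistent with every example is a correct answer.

reverse | filter_gt(-3) | filter_odd | map_neg | sum

Check, running the answer program on each example:
  [0, -17, -28, -30, 30, 19, -22, 27, 4] -> [4, 27, -22, 19, 30, -30, -28, -17, 0] -> [4, 27, 19, 30, 0] -> [27, 19] -> [-27, -19] -> -46
  [-9, -10, -16] -> [-16, -10, -9] -> [] -> [] -> [] -> 0
  [-13, 34, 40, 46, -18, 20, -31, 11] -> [11, -31, 20, -18, 46, 40, 34, -13] -> [11, 20, 46, 40, 34] -> [11] -> [-11] -> -11
  [4, 36, -12] -> [-12, 36, 4] -> [36, 4] -> [] -> [] -> 0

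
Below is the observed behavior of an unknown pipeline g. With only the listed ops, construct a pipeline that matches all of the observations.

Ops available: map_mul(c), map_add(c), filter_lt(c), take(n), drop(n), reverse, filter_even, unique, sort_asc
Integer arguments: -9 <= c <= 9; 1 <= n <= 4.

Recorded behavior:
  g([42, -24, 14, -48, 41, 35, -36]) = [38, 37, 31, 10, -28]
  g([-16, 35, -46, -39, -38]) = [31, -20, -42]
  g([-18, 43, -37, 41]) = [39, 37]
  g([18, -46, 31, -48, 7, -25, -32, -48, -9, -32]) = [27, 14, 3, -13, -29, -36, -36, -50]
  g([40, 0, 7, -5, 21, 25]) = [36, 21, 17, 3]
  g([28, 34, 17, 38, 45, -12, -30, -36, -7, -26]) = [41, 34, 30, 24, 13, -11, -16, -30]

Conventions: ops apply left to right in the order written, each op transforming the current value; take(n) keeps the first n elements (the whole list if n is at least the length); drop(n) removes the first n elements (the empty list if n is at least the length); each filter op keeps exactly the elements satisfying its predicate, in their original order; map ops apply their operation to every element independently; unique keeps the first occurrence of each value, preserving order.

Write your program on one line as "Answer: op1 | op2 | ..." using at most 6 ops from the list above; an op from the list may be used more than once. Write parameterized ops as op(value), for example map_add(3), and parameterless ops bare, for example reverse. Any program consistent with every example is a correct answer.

map_add(4) | map_add(-8) | sort_asc | drop(2) | reverse

Check, running the answer program on each example:
  [42, -24, 14, -48, 41, 35, -36] -> [46, -20, 18, -44, 45, 39, -32] -> [38, -28, 10, -52, 37, 31, -40] -> [-52, -40, -28, 10, 31, 37, 38] -> [-28, 10, 31, 37, 38] -> [38, 37, 31, 10, -28]
  [-16, 35, -46, -39, -38] -> [-12, 39, -42, -35, -34] -> [-20, 31, -50, -43, -42] -> [-50, -43, -42, -20, 31] -> [-42, -20, 31] -> [31, -20, -42]
  [-18, 43, -37, 41] -> [-14, 47, -33, 45] -> [-22, 39, -41, 37] -> [-41, -22, 37, 39] -> [37, 39] -> [39, 37]
  [18, -46, 31, -48, 7, -25, -32, -48, -9, -32] -> [22, -42, 35, -44, 11, -21, -28, -44, -5, -28] -> [14, -50, 27, -52, 3, -29, -36, -52, -13, -36] -> [-52, -52, -50, -36, -36, -29, -13, 3, 14, 27] -> [-50, -36, -36, -29, -13, 3, 14, 27] -> [27, 14, 3, -13, -29, -36, -36, -50]
  [40, 0, 7, -5, 21, 25] -> [44, 4, 11, -1, 25, 29] -> [36, -4, 3, -9, 17, 21] -> [-9, -4, 3, 17, 21, 36] -> [3, 17, 21, 36] -> [36, 21, 17, 3]
  [28, 34, 17, 38, 45, -12, -30, -36, -7, -26] -> [32, 38, 21, 42, 49, -8, -26, -32, -3, -22] -> [24, 30, 13, 34, 41, -16, -34, -40, -11, -30] -> [-40, -34, -30, -16, -11, 13, 24, 30, 34, 41] -> [-30, -16, -11, 13, 24, 30, 34, 41] -> [41, 34, 30, 24, 13, -11, -16, -30]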